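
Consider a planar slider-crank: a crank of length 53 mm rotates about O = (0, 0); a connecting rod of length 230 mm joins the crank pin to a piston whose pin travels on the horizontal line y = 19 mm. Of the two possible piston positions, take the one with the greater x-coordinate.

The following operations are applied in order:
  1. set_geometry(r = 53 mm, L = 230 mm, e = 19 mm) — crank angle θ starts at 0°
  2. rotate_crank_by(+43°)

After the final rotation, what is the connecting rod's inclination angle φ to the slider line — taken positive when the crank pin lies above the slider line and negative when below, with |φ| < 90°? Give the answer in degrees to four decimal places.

set_geometry: r = 53 mm, L = 230 mm, e = 19 mm; θ ← 0°
rotate_crank_by(+43°): θ ← 0° +43° = 43°
crank pin P = (r cos θ, r sin θ) = (38.761746, 36.145913)
h = r sin θ − e = 36.145913 − 19 = 17.145913
sin φ = h / L = 17.145913 / 230 = 0.07454745
φ = arcsin(0.07454745) = 4.275220°

4.2752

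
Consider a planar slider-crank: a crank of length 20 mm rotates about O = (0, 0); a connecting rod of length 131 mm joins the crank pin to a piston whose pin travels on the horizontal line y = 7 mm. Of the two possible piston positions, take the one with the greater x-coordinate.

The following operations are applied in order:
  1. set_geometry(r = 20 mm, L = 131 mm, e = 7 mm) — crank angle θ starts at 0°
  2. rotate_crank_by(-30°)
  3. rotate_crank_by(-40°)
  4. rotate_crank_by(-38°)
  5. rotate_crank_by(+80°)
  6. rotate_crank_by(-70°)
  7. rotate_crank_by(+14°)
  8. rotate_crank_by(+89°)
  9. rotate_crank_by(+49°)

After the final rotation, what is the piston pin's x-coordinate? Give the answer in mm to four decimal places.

set_geometry: r = 20 mm, L = 131 mm, e = 7 mm; θ ← 0°
rotate_crank_by(-30°): θ ← 0° -30° = -30°
rotate_crank_by(-40°): θ ← -30° -40° = -70°
rotate_crank_by(-38°): θ ← -70° -38° = -108°
rotate_crank_by(+80°): θ ← -108° +80° = -28°
rotate_crank_by(-70°): θ ← -28° -70° = -98°
rotate_crank_by(+14°): θ ← -98° +14° = -84°
rotate_crank_by(+89°): θ ← -84° +89° = 5°
rotate_crank_by(+49°): θ ← 5° +49° = 54°
crank pin P = (r cos θ, r sin θ) = (11.755705, 16.180340)
h = r sin θ − e = 16.180340 − 7 = 9.180340
x = r cos θ + √(L² − h²) = 11.755705 + √(17161.0 − 84.2786) = 11.755705 + 130.677930 = 142.433635

142.4336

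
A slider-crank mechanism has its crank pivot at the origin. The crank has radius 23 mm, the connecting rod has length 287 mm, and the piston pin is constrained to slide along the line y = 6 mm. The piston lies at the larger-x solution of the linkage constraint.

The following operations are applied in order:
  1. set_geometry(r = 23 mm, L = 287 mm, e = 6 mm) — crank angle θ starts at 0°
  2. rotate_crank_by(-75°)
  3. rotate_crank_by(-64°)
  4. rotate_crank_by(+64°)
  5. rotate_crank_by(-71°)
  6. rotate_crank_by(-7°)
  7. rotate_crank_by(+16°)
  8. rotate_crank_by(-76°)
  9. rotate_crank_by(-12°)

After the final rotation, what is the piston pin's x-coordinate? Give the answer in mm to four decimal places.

270.5530

set_geometry: r = 23 mm, L = 287 mm, e = 6 mm; θ ← 0°
rotate_crank_by(-75°): θ ← 0° -75° = -75°
rotate_crank_by(-64°): θ ← -75° -64° = -139°
rotate_crank_by(+64°): θ ← -139° +64° = -75°
rotate_crank_by(-71°): θ ← -75° -71° = -146°
rotate_crank_by(-7°): θ ← -146° -7° = -153°
rotate_crank_by(+16°): θ ← -153° +16° = -137°
rotate_crank_by(-76°): θ ← -137° -76° = -213°
rotate_crank_by(-12°): θ ← -213° -12° = -225°
crank pin P = (r cos θ, r sin θ) = (-16.263456, 16.263456)
h = r sin θ − e = 16.263456 − 6 = 10.263456
x = r cos θ + √(L² − h²) = -16.263456 + √(82369.0 − 105.3385) = -16.263456 + 286.816425 = 270.552969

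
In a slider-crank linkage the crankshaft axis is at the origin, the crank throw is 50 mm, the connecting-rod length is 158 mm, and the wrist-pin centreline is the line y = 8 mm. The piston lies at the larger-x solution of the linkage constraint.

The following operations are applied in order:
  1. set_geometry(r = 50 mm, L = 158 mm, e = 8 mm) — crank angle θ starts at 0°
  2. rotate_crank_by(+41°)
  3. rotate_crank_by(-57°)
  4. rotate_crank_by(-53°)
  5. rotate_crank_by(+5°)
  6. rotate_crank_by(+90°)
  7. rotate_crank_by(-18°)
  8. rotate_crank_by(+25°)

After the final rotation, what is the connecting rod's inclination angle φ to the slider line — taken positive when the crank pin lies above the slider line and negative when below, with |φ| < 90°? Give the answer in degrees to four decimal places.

set_geometry: r = 50 mm, L = 158 mm, e = 8 mm; θ ← 0°
rotate_crank_by(+41°): θ ← 0° +41° = 41°
rotate_crank_by(-57°): θ ← 41° -57° = -16°
rotate_crank_by(-53°): θ ← -16° -53° = -69°
rotate_crank_by(+5°): θ ← -69° +5° = -64°
rotate_crank_by(+90°): θ ← -64° +90° = 26°
rotate_crank_by(-18°): θ ← 26° -18° = 8°
rotate_crank_by(+25°): θ ← 8° +25° = 33°
crank pin P = (r cos θ, r sin θ) = (41.933528, 27.231952)
h = r sin θ − e = 27.231952 − 8 = 19.231952
sin φ = h / L = 19.231952 / 158 = 0.12172121
φ = arcsin(0.12172121) = 6.991449°

6.9914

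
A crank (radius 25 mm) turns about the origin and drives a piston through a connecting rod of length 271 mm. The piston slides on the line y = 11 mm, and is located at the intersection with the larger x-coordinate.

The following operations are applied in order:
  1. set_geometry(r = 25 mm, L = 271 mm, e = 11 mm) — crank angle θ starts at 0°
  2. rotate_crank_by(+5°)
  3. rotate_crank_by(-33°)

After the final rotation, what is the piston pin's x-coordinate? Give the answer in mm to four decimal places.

292.1182

set_geometry: r = 25 mm, L = 271 mm, e = 11 mm; θ ← 0°
rotate_crank_by(+5°): θ ← 0° +5° = 5°
rotate_crank_by(-33°): θ ← 5° -33° = -28°
crank pin P = (r cos θ, r sin θ) = (22.073690, -11.736789)
h = r sin θ − e = -11.736789 − 11 = -22.736789
x = r cos θ + √(L² − h²) = 22.073690 + √(73441.0 − 516.9616) = 22.073690 + 270.044512 = 292.118202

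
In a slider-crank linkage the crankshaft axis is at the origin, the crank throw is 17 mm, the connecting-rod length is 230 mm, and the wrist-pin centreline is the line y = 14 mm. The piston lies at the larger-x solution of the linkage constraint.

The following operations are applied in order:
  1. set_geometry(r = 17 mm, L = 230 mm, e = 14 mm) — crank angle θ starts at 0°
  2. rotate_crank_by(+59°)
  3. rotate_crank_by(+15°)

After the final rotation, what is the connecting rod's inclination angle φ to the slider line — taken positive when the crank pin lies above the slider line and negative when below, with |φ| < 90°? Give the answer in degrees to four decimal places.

0.5833

set_geometry: r = 17 mm, L = 230 mm, e = 14 mm; θ ← 0°
rotate_crank_by(+59°): θ ← 0° +59° = 59°
rotate_crank_by(+15°): θ ← 59° +15° = 74°
crank pin P = (r cos θ, r sin θ) = (4.685835, 16.341449)
h = r sin θ − e = 16.341449 − 14 = 2.341449
sin φ = h / L = 2.341449 / 230 = 0.01018021
φ = arcsin(0.01018021) = 0.583293°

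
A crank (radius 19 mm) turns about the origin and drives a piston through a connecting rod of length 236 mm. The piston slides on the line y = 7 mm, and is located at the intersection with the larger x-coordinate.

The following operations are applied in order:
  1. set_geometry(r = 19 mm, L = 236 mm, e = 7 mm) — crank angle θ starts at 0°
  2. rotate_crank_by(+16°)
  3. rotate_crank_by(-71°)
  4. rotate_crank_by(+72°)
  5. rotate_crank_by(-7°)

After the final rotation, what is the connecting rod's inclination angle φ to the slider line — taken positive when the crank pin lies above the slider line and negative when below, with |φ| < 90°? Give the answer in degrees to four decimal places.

set_geometry: r = 19 mm, L = 236 mm, e = 7 mm; θ ← 0°
rotate_crank_by(+16°): θ ← 0° +16° = 16°
rotate_crank_by(-71°): θ ← 16° -71° = -55°
rotate_crank_by(+72°): θ ← -55° +72° = 17°
rotate_crank_by(-7°): θ ← 17° -7° = 10°
crank pin P = (r cos θ, r sin θ) = (18.711347, 3.299315)
h = r sin θ − e = 3.299315 − 7 = -3.700685
sin φ = h / L = -3.700685 / 236 = -0.01568087
φ = arcsin(-0.01568087) = -0.898484°

-0.8985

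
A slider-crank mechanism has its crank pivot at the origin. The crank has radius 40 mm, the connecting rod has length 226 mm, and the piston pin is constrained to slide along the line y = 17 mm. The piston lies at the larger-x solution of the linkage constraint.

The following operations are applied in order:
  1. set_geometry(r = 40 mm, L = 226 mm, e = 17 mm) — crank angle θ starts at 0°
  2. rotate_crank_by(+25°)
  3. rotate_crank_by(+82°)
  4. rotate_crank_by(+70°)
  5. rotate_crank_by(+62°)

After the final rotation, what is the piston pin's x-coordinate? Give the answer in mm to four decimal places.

set_geometry: r = 40 mm, L = 226 mm, e = 17 mm; θ ← 0°
rotate_crank_by(+25°): θ ← 0° +25° = 25°
rotate_crank_by(+82°): θ ← 25° +82° = 107°
rotate_crank_by(+70°): θ ← 107° +70° = 177°
rotate_crank_by(+62°): θ ← 177° +62° = 239°
crank pin P = (r cos θ, r sin θ) = (-20.601523, -34.286692)
h = r sin θ − e = -34.286692 − 17 = -51.286692
x = r cos θ + √(L² − h²) = -20.601523 + √(51076.0 − 2630.3248) = -20.601523 + 220.103783 = 199.502260

199.5023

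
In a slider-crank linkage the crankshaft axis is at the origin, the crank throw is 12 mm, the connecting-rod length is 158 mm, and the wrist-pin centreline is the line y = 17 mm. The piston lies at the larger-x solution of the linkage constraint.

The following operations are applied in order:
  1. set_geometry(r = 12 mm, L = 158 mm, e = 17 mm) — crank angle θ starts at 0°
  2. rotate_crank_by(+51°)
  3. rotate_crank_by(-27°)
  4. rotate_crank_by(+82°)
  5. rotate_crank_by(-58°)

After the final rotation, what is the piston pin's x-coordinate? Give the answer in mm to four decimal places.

165.8227

set_geometry: r = 12 mm, L = 158 mm, e = 17 mm; θ ← 0°
rotate_crank_by(+51°): θ ← 0° +51° = 51°
rotate_crank_by(-27°): θ ← 51° -27° = 24°
rotate_crank_by(+82°): θ ← 24° +82° = 106°
rotate_crank_by(-58°): θ ← 106° -58° = 48°
crank pin P = (r cos θ, r sin θ) = (8.029567, 8.917738)
h = r sin θ − e = 8.917738 − 17 = -8.082262
x = r cos θ + √(L² − h²) = 8.029567 + √(24964.0 − 65.3230) = 8.029567 + 157.793146 = 165.822714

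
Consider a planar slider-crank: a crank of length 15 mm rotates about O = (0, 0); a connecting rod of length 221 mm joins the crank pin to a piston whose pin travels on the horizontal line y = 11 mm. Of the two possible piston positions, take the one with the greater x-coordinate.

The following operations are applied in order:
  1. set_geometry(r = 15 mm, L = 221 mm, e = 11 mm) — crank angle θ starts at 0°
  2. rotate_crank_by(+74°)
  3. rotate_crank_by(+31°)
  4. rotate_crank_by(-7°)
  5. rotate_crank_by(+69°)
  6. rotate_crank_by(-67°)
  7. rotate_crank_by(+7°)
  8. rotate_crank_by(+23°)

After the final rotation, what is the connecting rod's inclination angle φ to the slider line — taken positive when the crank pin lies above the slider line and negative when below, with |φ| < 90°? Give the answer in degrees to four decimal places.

set_geometry: r = 15 mm, L = 221 mm, e = 11 mm; θ ← 0°
rotate_crank_by(+74°): θ ← 0° +74° = 74°
rotate_crank_by(+31°): θ ← 74° +31° = 105°
rotate_crank_by(-7°): θ ← 105° -7° = 98°
rotate_crank_by(+69°): θ ← 98° +69° = 167°
rotate_crank_by(-67°): θ ← 167° -67° = 100°
rotate_crank_by(+7°): θ ← 100° +7° = 107°
rotate_crank_by(+23°): θ ← 107° +23° = 130°
crank pin P = (r cos θ, r sin θ) = (-9.641814, 11.490667)
h = r sin θ − e = 11.490667 − 11 = 0.490667
sin φ = h / L = 0.490667 / 221 = 0.00222021
φ = arcsin(0.00222021) = 0.127209°

0.1272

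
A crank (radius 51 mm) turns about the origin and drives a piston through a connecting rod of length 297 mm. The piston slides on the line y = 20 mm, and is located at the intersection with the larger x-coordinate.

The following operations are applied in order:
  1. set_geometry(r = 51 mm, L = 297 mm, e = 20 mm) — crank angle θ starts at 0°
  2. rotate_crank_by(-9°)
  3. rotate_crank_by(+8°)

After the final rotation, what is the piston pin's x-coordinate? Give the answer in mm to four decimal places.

set_geometry: r = 51 mm, L = 297 mm, e = 20 mm; θ ← 0°
rotate_crank_by(-9°): θ ← 0° -9° = -9°
rotate_crank_by(+8°): θ ← -9° +8° = -1°
crank pin P = (r cos θ, r sin θ) = (50.992232, -0.890073)
h = r sin θ − e = -0.890073 − 20 = -20.890073
x = r cos θ + √(L² − h²) = 50.992232 + √(88209.0 − 436.3951) = 50.992232 + 296.264417 = 347.256650

347.2566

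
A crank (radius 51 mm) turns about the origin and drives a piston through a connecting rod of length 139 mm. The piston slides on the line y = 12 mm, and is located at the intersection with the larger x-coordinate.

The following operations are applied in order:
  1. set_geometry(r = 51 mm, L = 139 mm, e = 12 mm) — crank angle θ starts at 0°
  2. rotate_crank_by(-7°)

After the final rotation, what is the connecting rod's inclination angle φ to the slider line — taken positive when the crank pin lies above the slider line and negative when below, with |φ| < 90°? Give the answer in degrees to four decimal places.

set_geometry: r = 51 mm, L = 139 mm, e = 12 mm; θ ← 0°
rotate_crank_by(-7°): θ ← 0° -7° = -7°
crank pin P = (r cos θ, r sin θ) = (50.619854, -6.215337)
h = r sin θ − e = -6.215337 − 12 = -18.215337
sin φ = h / L = -18.215337 / 139 = -0.13104559
φ = arcsin(-0.13104559) = -7.530017°

-7.5300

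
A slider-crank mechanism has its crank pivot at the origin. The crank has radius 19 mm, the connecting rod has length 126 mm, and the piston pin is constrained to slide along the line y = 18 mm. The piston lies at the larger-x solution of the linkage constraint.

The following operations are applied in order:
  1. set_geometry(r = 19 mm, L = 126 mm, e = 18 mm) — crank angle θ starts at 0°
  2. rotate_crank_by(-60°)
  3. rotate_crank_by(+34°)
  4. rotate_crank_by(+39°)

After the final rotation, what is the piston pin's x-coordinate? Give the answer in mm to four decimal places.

set_geometry: r = 19 mm, L = 126 mm, e = 18 mm; θ ← 0°
rotate_crank_by(-60°): θ ← 0° -60° = -60°
rotate_crank_by(+34°): θ ← -60° +34° = -26°
rotate_crank_by(+39°): θ ← -26° +39° = 13°
crank pin P = (r cos θ, r sin θ) = (18.513031, 4.274070)
h = r sin θ − e = 4.274070 − 18 = -13.725930
x = r cos θ + √(L² − h²) = 18.513031 + √(15876.0 − 188.4012) = 18.513031 + 125.250145 = 143.763176

143.7632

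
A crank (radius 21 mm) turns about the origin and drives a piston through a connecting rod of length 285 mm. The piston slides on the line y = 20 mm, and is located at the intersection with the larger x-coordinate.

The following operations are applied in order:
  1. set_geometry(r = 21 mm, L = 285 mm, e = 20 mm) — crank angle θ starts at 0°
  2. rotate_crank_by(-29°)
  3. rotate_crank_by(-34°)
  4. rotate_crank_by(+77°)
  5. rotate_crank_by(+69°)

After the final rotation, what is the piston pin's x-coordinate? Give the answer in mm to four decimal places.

287.5580

set_geometry: r = 21 mm, L = 285 mm, e = 20 mm; θ ← 0°
rotate_crank_by(-29°): θ ← 0° -29° = -29°
rotate_crank_by(-34°): θ ← -29° -34° = -63°
rotate_crank_by(+77°): θ ← -63° +77° = 14°
rotate_crank_by(+69°): θ ← 14° +69° = 83°
crank pin P = (r cos θ, r sin θ) = (2.559256, 20.843469)
h = r sin θ − e = 20.843469 − 20 = 0.843469
x = r cos θ + √(L² − h²) = 2.559256 + √(81225.0 − 0.7114) = 2.559256 + 284.998752 = 287.558008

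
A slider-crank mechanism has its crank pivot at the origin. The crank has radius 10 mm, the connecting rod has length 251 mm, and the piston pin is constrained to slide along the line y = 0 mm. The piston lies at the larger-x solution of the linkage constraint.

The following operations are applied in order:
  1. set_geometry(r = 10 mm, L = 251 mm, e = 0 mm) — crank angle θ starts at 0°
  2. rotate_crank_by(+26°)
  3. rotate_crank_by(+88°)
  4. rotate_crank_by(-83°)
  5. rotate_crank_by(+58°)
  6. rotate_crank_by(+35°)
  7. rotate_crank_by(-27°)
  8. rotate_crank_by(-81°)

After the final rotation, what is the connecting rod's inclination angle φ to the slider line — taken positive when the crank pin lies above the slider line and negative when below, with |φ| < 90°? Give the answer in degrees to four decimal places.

0.6292

set_geometry: r = 10 mm, L = 251 mm, e = 0 mm; θ ← 0°
rotate_crank_by(+26°): θ ← 0° +26° = 26°
rotate_crank_by(+88°): θ ← 26° +88° = 114°
rotate_crank_by(-83°): θ ← 114° -83° = 31°
rotate_crank_by(+58°): θ ← 31° +58° = 89°
rotate_crank_by(+35°): θ ← 89° +35° = 124°
rotate_crank_by(-27°): θ ← 124° -27° = 97°
rotate_crank_by(-81°): θ ← 97° -81° = 16°
crank pin P = (r cos θ, r sin θ) = (9.612617, 2.756374)
h = r sin θ − e = 2.756374 − 0 = 2.756374
sin φ = h / L = 2.756374 / 251 = 0.01098157
φ = arcsin(0.01098157) = 0.629210°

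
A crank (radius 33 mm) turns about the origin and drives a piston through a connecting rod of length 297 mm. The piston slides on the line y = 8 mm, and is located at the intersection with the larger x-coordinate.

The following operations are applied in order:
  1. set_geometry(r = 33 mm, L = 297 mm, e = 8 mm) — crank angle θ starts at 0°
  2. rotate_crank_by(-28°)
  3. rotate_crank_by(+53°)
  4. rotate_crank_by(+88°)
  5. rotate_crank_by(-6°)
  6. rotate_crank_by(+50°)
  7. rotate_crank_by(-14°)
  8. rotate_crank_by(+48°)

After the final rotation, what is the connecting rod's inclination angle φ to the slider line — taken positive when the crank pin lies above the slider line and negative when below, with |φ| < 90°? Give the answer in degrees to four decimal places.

-2.7591

set_geometry: r = 33 mm, L = 297 mm, e = 8 mm; θ ← 0°
rotate_crank_by(-28°): θ ← 0° -28° = -28°
rotate_crank_by(+53°): θ ← -28° +53° = 25°
rotate_crank_by(+88°): θ ← 25° +88° = 113°
rotate_crank_by(-6°): θ ← 113° -6° = 107°
rotate_crank_by(+50°): θ ← 107° +50° = 157°
rotate_crank_by(-14°): θ ← 157° -14° = 143°
rotate_crank_by(+48°): θ ← 143° +48° = 191°
crank pin P = (r cos θ, r sin θ) = (-32.393697, -6.296697)
h = r sin θ − e = -6.296697 − 8 = -14.296697
sin φ = h / L = -14.296697 / 297 = -0.04813703
φ = arcsin(-0.04813703) = -2.759115°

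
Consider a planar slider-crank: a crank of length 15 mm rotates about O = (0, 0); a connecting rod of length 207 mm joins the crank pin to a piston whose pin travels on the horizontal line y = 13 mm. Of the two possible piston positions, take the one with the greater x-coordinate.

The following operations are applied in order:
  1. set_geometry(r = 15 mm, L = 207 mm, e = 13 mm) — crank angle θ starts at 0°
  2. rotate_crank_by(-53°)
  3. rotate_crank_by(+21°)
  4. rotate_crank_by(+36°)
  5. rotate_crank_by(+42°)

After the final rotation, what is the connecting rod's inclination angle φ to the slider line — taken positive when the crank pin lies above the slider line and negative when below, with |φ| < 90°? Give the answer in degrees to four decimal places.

set_geometry: r = 15 mm, L = 207 mm, e = 13 mm; θ ← 0°
rotate_crank_by(-53°): θ ← 0° -53° = -53°
rotate_crank_by(+21°): θ ← -53° +21° = -32°
rotate_crank_by(+36°): θ ← -32° +36° = 4°
rotate_crank_by(+42°): θ ← 4° +42° = 46°
crank pin P = (r cos θ, r sin θ) = (10.419876, 10.790097)
h = r sin θ − e = 10.790097 − 13 = -2.209903
sin φ = h / L = -2.209903 / 207 = -0.01067586
φ = arcsin(-0.01067586) = -0.611693°

-0.6117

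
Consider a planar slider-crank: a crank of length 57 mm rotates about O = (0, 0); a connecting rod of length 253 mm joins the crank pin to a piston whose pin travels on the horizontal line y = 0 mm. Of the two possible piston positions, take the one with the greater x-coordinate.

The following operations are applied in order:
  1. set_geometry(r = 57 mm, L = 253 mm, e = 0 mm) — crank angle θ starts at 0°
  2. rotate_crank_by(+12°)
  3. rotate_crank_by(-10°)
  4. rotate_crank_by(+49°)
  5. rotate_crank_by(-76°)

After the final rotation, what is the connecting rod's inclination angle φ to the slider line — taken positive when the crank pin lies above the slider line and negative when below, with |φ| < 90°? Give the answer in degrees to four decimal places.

-5.4637

set_geometry: r = 57 mm, L = 253 mm, e = 0 mm; θ ← 0°
rotate_crank_by(+12°): θ ← 0° +12° = 12°
rotate_crank_by(-10°): θ ← 12° -10° = 2°
rotate_crank_by(+49°): θ ← 2° +49° = 51°
rotate_crank_by(-76°): θ ← 51° -76° = -25°
crank pin P = (r cos θ, r sin θ) = (51.659544, -24.089241)
h = r sin θ − e = -24.089241 − 0 = -24.089241
sin φ = h / L = -24.089241 / 253 = -0.09521439
φ = arcsin(-0.09521439) = -5.463659°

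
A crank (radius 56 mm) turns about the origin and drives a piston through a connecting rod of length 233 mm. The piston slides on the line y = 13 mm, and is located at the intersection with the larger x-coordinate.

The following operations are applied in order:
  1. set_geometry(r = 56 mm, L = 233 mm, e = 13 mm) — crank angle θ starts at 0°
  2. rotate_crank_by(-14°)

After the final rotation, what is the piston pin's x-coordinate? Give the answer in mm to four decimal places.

set_geometry: r = 56 mm, L = 233 mm, e = 13 mm; θ ← 0°
rotate_crank_by(-14°): θ ← 0° -14° = -14°
crank pin P = (r cos θ, r sin θ) = (54.336561, -13.547626)
h = r sin θ − e = -13.547626 − 13 = -26.547626
x = r cos θ + √(L² − h²) = 54.336561 + √(54289.0 − 704.7765) = 54.336561 + 231.482664 = 285.819224

285.8192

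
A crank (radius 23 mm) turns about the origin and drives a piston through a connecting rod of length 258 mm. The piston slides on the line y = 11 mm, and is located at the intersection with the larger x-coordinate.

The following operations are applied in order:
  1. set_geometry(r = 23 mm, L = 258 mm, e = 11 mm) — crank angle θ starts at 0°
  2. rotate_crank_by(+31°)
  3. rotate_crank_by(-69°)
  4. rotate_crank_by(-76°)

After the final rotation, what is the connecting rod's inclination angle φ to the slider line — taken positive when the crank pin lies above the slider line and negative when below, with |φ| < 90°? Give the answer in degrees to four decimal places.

-7.1274

set_geometry: r = 23 mm, L = 258 mm, e = 11 mm; θ ← 0°
rotate_crank_by(+31°): θ ← 0° +31° = 31°
rotate_crank_by(-69°): θ ← 31° -69° = -38°
rotate_crank_by(-76°): θ ← -38° -76° = -114°
crank pin P = (r cos θ, r sin θ) = (-9.354943, -21.011546)
h = r sin θ − e = -21.011546 − 11 = -32.011546
sin φ = h / L = -32.011546 / 258 = -0.12407576
φ = arcsin(-0.12407576) = -7.127385°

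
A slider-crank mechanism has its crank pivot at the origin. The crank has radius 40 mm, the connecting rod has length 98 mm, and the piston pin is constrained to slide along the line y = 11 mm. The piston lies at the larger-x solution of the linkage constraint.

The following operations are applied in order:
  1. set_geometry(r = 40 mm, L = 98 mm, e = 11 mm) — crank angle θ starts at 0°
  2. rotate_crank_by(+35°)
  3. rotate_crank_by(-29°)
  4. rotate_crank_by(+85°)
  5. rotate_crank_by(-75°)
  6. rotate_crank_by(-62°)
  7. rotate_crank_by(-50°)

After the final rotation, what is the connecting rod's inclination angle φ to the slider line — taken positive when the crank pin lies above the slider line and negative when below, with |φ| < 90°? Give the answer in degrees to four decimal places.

-31.2097

set_geometry: r = 40 mm, L = 98 mm, e = 11 mm; θ ← 0°
rotate_crank_by(+35°): θ ← 0° +35° = 35°
rotate_crank_by(-29°): θ ← 35° -29° = 6°
rotate_crank_by(+85°): θ ← 6° +85° = 91°
rotate_crank_by(-75°): θ ← 91° -75° = 16°
rotate_crank_by(-62°): θ ← 16° -62° = -46°
rotate_crank_by(-50°): θ ← -46° -50° = -96°
crank pin P = (r cos θ, r sin θ) = (-4.181139, -39.780876)
h = r sin θ − e = -39.780876 − 11 = -50.780876
sin φ = h / L = -50.780876 / 98 = -0.51817220
φ = arcsin(-0.51817220) = -31.209726°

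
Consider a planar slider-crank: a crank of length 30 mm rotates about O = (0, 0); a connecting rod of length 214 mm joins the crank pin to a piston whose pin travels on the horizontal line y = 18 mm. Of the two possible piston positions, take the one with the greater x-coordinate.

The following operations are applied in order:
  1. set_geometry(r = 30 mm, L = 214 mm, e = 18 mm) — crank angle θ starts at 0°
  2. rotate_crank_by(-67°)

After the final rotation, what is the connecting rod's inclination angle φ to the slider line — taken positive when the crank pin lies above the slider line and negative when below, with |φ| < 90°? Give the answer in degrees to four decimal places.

set_geometry: r = 30 mm, L = 214 mm, e = 18 mm; θ ← 0°
rotate_crank_by(-67°): θ ← 0° -67° = -67°
crank pin P = (r cos θ, r sin θ) = (11.721934, -27.615146)
h = r sin θ − e = -27.615146 − 18 = -45.615146
sin φ = h / L = -45.615146 / 214 = -0.21315489
φ = arcsin(-0.21315489) = -12.307301°

-12.3073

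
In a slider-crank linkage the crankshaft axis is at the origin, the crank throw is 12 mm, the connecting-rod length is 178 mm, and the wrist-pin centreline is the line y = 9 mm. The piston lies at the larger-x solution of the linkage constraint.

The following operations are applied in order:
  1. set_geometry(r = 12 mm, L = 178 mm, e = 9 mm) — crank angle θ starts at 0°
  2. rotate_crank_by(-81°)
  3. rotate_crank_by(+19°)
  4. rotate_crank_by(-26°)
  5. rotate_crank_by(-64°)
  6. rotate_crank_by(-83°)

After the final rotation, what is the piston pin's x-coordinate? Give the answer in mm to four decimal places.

171.1151

set_geometry: r = 12 mm, L = 178 mm, e = 9 mm; θ ← 0°
rotate_crank_by(-81°): θ ← 0° -81° = -81°
rotate_crank_by(+19°): θ ← -81° +19° = -62°
rotate_crank_by(-26°): θ ← -62° -26° = -88°
rotate_crank_by(-64°): θ ← -88° -64° = -152°
rotate_crank_by(-83°): θ ← -152° -83° = -235°
crank pin P = (r cos θ, r sin θ) = (-6.882917, 9.829825)
h = r sin θ − e = 9.829825 − 9 = 0.829825
x = r cos θ + √(L² − h²) = -6.882917 + √(31684.0 − 0.6886) = -6.882917 + 177.998066 = 171.115148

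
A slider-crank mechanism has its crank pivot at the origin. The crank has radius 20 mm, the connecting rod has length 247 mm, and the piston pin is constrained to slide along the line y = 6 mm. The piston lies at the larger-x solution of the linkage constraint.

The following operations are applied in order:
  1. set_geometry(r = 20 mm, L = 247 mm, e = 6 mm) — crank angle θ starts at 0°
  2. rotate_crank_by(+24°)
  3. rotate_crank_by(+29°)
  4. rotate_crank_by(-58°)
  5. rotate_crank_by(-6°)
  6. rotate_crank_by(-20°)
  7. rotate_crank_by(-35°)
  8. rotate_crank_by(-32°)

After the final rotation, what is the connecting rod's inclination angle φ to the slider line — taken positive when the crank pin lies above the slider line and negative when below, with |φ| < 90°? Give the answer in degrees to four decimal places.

set_geometry: r = 20 mm, L = 247 mm, e = 6 mm; θ ← 0°
rotate_crank_by(+24°): θ ← 0° +24° = 24°
rotate_crank_by(+29°): θ ← 24° +29° = 53°
rotate_crank_by(-58°): θ ← 53° -58° = -5°
rotate_crank_by(-6°): θ ← -5° -6° = -11°
rotate_crank_by(-20°): θ ← -11° -20° = -31°
rotate_crank_by(-35°): θ ← -31° -35° = -66°
rotate_crank_by(-32°): θ ← -66° -32° = -98°
crank pin P = (r cos θ, r sin θ) = (-2.783462, -19.805361)
h = r sin θ − e = -19.805361 − 6 = -25.805361
sin φ = h / L = -25.805361 / 247 = -0.10447515
φ = arcsin(-0.10447515) = -5.996928°

-5.9969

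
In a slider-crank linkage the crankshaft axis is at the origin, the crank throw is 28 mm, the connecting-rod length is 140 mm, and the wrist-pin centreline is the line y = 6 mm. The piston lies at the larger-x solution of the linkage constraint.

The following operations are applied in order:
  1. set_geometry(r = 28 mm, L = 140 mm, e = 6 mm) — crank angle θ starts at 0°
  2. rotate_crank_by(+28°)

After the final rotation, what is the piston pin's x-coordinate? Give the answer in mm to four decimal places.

set_geometry: r = 28 mm, L = 140 mm, e = 6 mm; θ ← 0°
rotate_crank_by(+28°): θ ← 0° +28° = 28°
crank pin P = (r cos θ, r sin θ) = (24.722533, 13.145204)
h = r sin θ − e = 13.145204 − 6 = 7.145204
x = r cos θ + √(L² − h²) = 24.722533 + √(19600.0 − 51.0539) = 24.722533 + 139.817546 = 164.540078

164.5401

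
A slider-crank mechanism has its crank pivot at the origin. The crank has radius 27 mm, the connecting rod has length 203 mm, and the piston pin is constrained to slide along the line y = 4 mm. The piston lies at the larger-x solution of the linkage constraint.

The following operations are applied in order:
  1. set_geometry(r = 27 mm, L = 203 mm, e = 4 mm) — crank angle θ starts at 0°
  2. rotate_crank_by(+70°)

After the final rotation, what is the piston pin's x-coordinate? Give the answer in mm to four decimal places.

211.1064

set_geometry: r = 27 mm, L = 203 mm, e = 4 mm; θ ← 0°
rotate_crank_by(+70°): θ ← 0° +70° = 70°
crank pin P = (r cos θ, r sin θ) = (9.234544, 25.371701)
h = r sin θ − e = 25.371701 − 4 = 21.371701
x = r cos θ + √(L² − h²) = 9.234544 + √(41209.0 − 456.7496) = 9.234544 + 201.871866 = 211.106410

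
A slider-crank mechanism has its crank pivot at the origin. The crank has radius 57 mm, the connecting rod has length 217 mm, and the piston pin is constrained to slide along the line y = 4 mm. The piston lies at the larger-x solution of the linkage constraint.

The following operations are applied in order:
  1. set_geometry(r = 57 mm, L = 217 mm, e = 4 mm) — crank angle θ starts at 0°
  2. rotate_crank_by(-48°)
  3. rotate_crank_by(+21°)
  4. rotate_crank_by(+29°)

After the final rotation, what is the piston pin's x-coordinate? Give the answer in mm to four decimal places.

set_geometry: r = 57 mm, L = 217 mm, e = 4 mm; θ ← 0°
rotate_crank_by(-48°): θ ← 0° -48° = -48°
rotate_crank_by(+21°): θ ← -48° +21° = -27°
rotate_crank_by(+29°): θ ← -27° +29° = 2°
crank pin P = (r cos θ, r sin θ) = (56.965277, 1.989271)
h = r sin θ − e = 1.989271 − 4 = -2.010729
x = r cos θ + √(L² − h²) = 56.965277 + √(47089.0 − 4.0430) = 56.965277 + 216.990684 = 273.955961

273.9560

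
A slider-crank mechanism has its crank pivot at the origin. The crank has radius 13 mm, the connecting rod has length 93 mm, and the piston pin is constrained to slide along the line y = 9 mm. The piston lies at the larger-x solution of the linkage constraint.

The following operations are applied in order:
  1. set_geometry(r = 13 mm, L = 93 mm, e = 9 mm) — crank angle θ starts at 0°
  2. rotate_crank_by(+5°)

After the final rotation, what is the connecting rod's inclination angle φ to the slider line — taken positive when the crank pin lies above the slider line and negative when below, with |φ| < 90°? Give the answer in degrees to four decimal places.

set_geometry: r = 13 mm, L = 93 mm, e = 9 mm; θ ← 0°
rotate_crank_by(+5°): θ ← 0° +5° = 5°
crank pin P = (r cos θ, r sin θ) = (12.950531, 1.133025)
h = r sin θ − e = 1.133025 − 9 = -7.866975
sin φ = h / L = -7.866975 / 93 = -0.08459113
φ = arcsin(-0.08459113) = -4.852514°

-4.8525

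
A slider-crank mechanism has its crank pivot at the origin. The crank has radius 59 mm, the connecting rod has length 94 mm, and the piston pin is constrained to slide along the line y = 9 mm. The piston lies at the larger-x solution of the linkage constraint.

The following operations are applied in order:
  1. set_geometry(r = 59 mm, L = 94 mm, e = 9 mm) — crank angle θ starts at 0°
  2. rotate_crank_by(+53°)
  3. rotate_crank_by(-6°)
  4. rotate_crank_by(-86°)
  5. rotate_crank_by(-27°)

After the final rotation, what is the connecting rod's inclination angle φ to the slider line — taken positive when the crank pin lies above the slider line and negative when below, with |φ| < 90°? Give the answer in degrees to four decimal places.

-42.0007

set_geometry: r = 59 mm, L = 94 mm, e = 9 mm; θ ← 0°
rotate_crank_by(+53°): θ ← 0° +53° = 53°
rotate_crank_by(-6°): θ ← 53° -6° = 47°
rotate_crank_by(-86°): θ ← 47° -86° = -39°
rotate_crank_by(-27°): θ ← -39° -27° = -66°
crank pin P = (r cos θ, r sin θ) = (23.997462, -53.899182)
h = r sin θ − e = -53.899182 − 9 = -62.899182
sin φ = h / L = -62.899182 / 94 = -0.66914023
φ = arcsin(-0.66914023) = -42.000742°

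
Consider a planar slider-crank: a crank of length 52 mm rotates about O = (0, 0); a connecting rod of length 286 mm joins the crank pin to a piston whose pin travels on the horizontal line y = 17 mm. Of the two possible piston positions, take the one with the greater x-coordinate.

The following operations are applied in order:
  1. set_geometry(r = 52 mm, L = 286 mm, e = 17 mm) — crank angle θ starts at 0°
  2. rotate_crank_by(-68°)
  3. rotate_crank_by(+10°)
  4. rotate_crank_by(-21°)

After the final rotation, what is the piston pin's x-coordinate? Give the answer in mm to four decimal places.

set_geometry: r = 52 mm, L = 286 mm, e = 17 mm; θ ← 0°
rotate_crank_by(-68°): θ ← 0° -68° = -68°
rotate_crank_by(+10°): θ ← -68° +10° = -58°
rotate_crank_by(-21°): θ ← -58° -21° = -79°
crank pin P = (r cos θ, r sin θ) = (9.922068, -51.044614)
h = r sin θ − e = -51.044614 − 17 = -68.044614
x = r cos θ + √(L² − h²) = 9.922068 + √(81796.0 − 4630.0694) = 9.922068 + 277.787564 = 287.709631

287.7096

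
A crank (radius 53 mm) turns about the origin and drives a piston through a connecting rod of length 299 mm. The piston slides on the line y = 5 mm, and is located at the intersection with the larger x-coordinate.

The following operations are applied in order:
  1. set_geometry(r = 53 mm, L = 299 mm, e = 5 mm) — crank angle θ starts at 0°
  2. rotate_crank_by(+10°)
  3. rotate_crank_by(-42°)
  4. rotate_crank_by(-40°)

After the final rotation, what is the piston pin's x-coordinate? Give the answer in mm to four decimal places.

310.1996

set_geometry: r = 53 mm, L = 299 mm, e = 5 mm; θ ← 0°
rotate_crank_by(+10°): θ ← 0° +10° = 10°
rotate_crank_by(-42°): θ ← 10° -42° = -32°
rotate_crank_by(-40°): θ ← -32° -40° = -72°
crank pin P = (r cos θ, r sin θ) = (16.377901, -50.405995)
h = r sin θ − e = -50.405995 − 5 = -55.405995
x = r cos θ + √(L² − h²) = 16.377901 + √(89401.0 − 3069.8243) = 16.377901 + 293.821673 = 310.199574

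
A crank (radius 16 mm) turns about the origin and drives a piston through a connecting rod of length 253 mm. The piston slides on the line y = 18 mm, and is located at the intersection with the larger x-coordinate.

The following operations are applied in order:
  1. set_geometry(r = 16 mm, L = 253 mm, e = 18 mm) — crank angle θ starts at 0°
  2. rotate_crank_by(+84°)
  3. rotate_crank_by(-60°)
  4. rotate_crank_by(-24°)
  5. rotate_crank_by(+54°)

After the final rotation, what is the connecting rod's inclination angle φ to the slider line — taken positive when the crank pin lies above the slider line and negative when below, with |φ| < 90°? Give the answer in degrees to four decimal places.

-1.1450

set_geometry: r = 16 mm, L = 253 mm, e = 18 mm; θ ← 0°
rotate_crank_by(+84°): θ ← 0° +84° = 84°
rotate_crank_by(-60°): θ ← 84° -60° = 24°
rotate_crank_by(-24°): θ ← 24° -24° = 0°
rotate_crank_by(+54°): θ ← 0° +54° = 54°
crank pin P = (r cos θ, r sin θ) = (9.404564, 12.944272)
h = r sin θ − e = 12.944272 − 18 = -5.055728
sin φ = h / L = -5.055728 / 253 = -0.01998311
φ = arcsin(-0.01998311) = -1.145024°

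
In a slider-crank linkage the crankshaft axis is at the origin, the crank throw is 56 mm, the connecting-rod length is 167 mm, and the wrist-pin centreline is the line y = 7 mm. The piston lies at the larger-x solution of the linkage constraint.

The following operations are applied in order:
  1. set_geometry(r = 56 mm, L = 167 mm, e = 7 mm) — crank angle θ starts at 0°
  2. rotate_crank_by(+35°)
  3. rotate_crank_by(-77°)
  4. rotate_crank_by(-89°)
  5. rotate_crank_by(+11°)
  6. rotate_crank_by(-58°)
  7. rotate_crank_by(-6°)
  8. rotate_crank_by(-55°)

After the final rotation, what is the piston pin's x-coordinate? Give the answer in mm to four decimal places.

133.0464

set_geometry: r = 56 mm, L = 167 mm, e = 7 mm; θ ← 0°
rotate_crank_by(+35°): θ ← 0° +35° = 35°
rotate_crank_by(-77°): θ ← 35° -77° = -42°
rotate_crank_by(-89°): θ ← -42° -89° = -131°
rotate_crank_by(+11°): θ ← -131° +11° = -120°
rotate_crank_by(-58°): θ ← -120° -58° = -178°
rotate_crank_by(-6°): θ ← -178° -6° = -184°
rotate_crank_by(-55°): θ ← -184° -55° = -239°
crank pin P = (r cos θ, r sin θ) = (-28.842132, 48.001369)
h = r sin θ − e = 48.001369 − 7 = 41.001369
x = r cos θ + √(L² − h²) = -28.842132 + √(27889.0 − 1681.1122) = -28.842132 + 161.888504 = 133.046372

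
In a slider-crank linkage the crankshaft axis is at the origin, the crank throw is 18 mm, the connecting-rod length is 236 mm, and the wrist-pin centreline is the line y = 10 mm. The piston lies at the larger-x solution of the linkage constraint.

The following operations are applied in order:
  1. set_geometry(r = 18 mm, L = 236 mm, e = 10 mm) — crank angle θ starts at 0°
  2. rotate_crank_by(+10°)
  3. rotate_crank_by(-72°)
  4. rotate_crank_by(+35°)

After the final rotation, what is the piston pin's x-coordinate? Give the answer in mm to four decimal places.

set_geometry: r = 18 mm, L = 236 mm, e = 10 mm; θ ← 0°
rotate_crank_by(+10°): θ ← 0° +10° = 10°
rotate_crank_by(-72°): θ ← 10° -72° = -62°
rotate_crank_by(+35°): θ ← -62° +35° = -27°
crank pin P = (r cos θ, r sin θ) = (16.038117, -8.171829)
h = r sin θ − e = -8.171829 − 10 = -18.171829
x = r cos θ + √(L² − h²) = 16.038117 + √(55696.0 − 330.2154) = 16.038117 + 235.299351 = 251.337469

251.3375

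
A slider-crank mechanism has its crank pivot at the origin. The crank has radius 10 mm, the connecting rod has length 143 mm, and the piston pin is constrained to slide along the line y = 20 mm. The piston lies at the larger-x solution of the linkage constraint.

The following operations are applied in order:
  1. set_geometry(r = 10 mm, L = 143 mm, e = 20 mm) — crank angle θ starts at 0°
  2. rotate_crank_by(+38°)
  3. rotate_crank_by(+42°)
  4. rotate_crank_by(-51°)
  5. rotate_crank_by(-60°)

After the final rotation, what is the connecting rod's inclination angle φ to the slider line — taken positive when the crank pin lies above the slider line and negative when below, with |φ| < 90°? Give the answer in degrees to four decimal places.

set_geometry: r = 10 mm, L = 143 mm, e = 20 mm; θ ← 0°
rotate_crank_by(+38°): θ ← 0° +38° = 38°
rotate_crank_by(+42°): θ ← 38° +42° = 80°
rotate_crank_by(-51°): θ ← 80° -51° = 29°
rotate_crank_by(-60°): θ ← 29° -60° = -31°
crank pin P = (r cos θ, r sin θ) = (8.571673, -5.150381)
h = r sin θ − e = -5.150381 − 20 = -25.150381
sin φ = h / L = -25.150381 / 143 = -0.17587679
φ = arcsin(-0.17587679) = -10.129686°

-10.1297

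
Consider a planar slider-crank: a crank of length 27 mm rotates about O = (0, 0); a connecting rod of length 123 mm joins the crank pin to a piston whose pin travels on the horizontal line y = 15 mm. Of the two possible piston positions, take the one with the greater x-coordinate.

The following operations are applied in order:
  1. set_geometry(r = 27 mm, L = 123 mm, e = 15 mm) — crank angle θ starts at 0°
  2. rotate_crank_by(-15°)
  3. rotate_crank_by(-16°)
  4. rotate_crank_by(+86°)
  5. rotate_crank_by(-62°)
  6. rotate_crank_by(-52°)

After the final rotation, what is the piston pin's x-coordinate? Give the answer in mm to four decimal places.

130.8422

set_geometry: r = 27 mm, L = 123 mm, e = 15 mm; θ ← 0°
rotate_crank_by(-15°): θ ← 0° -15° = -15°
rotate_crank_by(-16°): θ ← -15° -16° = -31°
rotate_crank_by(+86°): θ ← -31° +86° = 55°
rotate_crank_by(-62°): θ ← 55° -62° = -7°
rotate_crank_by(-52°): θ ← -7° -52° = -59°
crank pin P = (r cos θ, r sin θ) = (13.906028, -23.143517)
h = r sin θ − e = -23.143517 − 15 = -38.143517
x = r cos θ + √(L² − h²) = 13.906028 + √(15129.0 − 1454.9279) = 13.906028 + 116.936188 = 130.842216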